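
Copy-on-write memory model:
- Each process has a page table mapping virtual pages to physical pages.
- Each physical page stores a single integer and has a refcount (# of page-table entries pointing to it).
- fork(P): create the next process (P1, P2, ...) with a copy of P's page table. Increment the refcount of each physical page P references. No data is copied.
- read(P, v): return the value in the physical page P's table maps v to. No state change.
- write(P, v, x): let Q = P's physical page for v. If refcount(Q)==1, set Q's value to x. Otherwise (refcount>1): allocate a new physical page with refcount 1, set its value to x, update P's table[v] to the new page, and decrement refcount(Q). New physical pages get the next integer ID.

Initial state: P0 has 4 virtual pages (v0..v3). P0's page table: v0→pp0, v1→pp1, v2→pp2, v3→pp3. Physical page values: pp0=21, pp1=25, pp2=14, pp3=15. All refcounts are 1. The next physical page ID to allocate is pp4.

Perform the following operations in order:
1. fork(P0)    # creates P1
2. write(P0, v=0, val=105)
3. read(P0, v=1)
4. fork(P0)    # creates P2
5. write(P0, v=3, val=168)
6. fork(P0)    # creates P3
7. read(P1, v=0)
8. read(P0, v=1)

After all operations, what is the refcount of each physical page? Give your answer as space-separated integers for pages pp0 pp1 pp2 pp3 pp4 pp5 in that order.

Op 1: fork(P0) -> P1. 4 ppages; refcounts: pp0:2 pp1:2 pp2:2 pp3:2
Op 2: write(P0, v0, 105). refcount(pp0)=2>1 -> COPY to pp4. 5 ppages; refcounts: pp0:1 pp1:2 pp2:2 pp3:2 pp4:1
Op 3: read(P0, v1) -> 25. No state change.
Op 4: fork(P0) -> P2. 5 ppages; refcounts: pp0:1 pp1:3 pp2:3 pp3:3 pp4:2
Op 5: write(P0, v3, 168). refcount(pp3)=3>1 -> COPY to pp5. 6 ppages; refcounts: pp0:1 pp1:3 pp2:3 pp3:2 pp4:2 pp5:1
Op 6: fork(P0) -> P3. 6 ppages; refcounts: pp0:1 pp1:4 pp2:4 pp3:2 pp4:3 pp5:2
Op 7: read(P1, v0) -> 21. No state change.
Op 8: read(P0, v1) -> 25. No state change.

Answer: 1 4 4 2 3 2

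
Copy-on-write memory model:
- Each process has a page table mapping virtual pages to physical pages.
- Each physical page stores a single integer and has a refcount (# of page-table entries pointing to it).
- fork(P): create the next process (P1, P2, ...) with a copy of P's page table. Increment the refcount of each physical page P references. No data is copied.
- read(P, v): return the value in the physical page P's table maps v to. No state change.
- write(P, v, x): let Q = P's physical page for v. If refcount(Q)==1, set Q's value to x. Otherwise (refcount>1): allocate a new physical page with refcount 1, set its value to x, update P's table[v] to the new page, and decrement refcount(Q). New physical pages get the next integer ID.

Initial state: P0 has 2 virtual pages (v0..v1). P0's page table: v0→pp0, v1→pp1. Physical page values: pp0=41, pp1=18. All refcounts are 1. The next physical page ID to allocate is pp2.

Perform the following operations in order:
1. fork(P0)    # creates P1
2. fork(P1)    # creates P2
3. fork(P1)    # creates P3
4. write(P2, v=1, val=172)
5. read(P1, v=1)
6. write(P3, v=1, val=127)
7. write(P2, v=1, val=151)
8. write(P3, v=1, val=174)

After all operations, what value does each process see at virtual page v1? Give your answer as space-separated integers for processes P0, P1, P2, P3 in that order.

Op 1: fork(P0) -> P1. 2 ppages; refcounts: pp0:2 pp1:2
Op 2: fork(P1) -> P2. 2 ppages; refcounts: pp0:3 pp1:3
Op 3: fork(P1) -> P3. 2 ppages; refcounts: pp0:4 pp1:4
Op 4: write(P2, v1, 172). refcount(pp1)=4>1 -> COPY to pp2. 3 ppages; refcounts: pp0:4 pp1:3 pp2:1
Op 5: read(P1, v1) -> 18. No state change.
Op 6: write(P3, v1, 127). refcount(pp1)=3>1 -> COPY to pp3. 4 ppages; refcounts: pp0:4 pp1:2 pp2:1 pp3:1
Op 7: write(P2, v1, 151). refcount(pp2)=1 -> write in place. 4 ppages; refcounts: pp0:4 pp1:2 pp2:1 pp3:1
Op 8: write(P3, v1, 174). refcount(pp3)=1 -> write in place. 4 ppages; refcounts: pp0:4 pp1:2 pp2:1 pp3:1
P0: v1 -> pp1 = 18
P1: v1 -> pp1 = 18
P2: v1 -> pp2 = 151
P3: v1 -> pp3 = 174

Answer: 18 18 151 174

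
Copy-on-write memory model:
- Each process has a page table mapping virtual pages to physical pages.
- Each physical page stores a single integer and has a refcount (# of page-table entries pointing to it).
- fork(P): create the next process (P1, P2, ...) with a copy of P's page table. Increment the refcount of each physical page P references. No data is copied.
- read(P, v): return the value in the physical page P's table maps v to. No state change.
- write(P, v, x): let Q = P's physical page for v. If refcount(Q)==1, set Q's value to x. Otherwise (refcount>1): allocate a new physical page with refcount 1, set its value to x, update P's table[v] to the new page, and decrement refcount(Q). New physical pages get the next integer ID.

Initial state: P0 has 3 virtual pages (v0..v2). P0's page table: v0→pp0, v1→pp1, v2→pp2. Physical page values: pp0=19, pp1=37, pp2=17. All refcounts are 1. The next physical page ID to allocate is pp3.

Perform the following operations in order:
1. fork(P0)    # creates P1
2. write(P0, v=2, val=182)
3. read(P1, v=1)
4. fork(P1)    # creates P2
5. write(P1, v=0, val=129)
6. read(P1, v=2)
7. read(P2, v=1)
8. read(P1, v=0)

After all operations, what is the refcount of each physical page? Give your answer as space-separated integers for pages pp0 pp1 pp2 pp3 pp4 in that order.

Op 1: fork(P0) -> P1. 3 ppages; refcounts: pp0:2 pp1:2 pp2:2
Op 2: write(P0, v2, 182). refcount(pp2)=2>1 -> COPY to pp3. 4 ppages; refcounts: pp0:2 pp1:2 pp2:1 pp3:1
Op 3: read(P1, v1) -> 37. No state change.
Op 4: fork(P1) -> P2. 4 ppages; refcounts: pp0:3 pp1:3 pp2:2 pp3:1
Op 5: write(P1, v0, 129). refcount(pp0)=3>1 -> COPY to pp4. 5 ppages; refcounts: pp0:2 pp1:3 pp2:2 pp3:1 pp4:1
Op 6: read(P1, v2) -> 17. No state change.
Op 7: read(P2, v1) -> 37. No state change.
Op 8: read(P1, v0) -> 129. No state change.

Answer: 2 3 2 1 1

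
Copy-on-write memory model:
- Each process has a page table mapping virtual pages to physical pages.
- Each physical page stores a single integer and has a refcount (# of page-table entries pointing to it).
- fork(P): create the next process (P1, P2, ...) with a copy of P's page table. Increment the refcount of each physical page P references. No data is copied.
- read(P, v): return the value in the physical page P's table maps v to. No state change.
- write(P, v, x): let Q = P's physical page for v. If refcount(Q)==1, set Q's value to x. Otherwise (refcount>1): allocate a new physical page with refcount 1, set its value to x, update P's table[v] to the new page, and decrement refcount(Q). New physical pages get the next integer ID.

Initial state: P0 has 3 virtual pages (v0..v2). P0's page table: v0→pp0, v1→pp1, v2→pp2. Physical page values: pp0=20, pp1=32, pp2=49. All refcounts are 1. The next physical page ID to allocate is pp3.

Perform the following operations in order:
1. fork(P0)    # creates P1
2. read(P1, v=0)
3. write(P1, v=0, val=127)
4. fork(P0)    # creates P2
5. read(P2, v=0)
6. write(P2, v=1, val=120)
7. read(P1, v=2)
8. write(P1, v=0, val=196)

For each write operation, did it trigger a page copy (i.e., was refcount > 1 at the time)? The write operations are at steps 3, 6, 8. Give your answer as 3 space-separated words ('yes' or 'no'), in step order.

Op 1: fork(P0) -> P1. 3 ppages; refcounts: pp0:2 pp1:2 pp2:2
Op 2: read(P1, v0) -> 20. No state change.
Op 3: write(P1, v0, 127). refcount(pp0)=2>1 -> COPY to pp3. 4 ppages; refcounts: pp0:1 pp1:2 pp2:2 pp3:1
Op 4: fork(P0) -> P2. 4 ppages; refcounts: pp0:2 pp1:3 pp2:3 pp3:1
Op 5: read(P2, v0) -> 20. No state change.
Op 6: write(P2, v1, 120). refcount(pp1)=3>1 -> COPY to pp4. 5 ppages; refcounts: pp0:2 pp1:2 pp2:3 pp3:1 pp4:1
Op 7: read(P1, v2) -> 49. No state change.
Op 8: write(P1, v0, 196). refcount(pp3)=1 -> write in place. 5 ppages; refcounts: pp0:2 pp1:2 pp2:3 pp3:1 pp4:1

yes yes no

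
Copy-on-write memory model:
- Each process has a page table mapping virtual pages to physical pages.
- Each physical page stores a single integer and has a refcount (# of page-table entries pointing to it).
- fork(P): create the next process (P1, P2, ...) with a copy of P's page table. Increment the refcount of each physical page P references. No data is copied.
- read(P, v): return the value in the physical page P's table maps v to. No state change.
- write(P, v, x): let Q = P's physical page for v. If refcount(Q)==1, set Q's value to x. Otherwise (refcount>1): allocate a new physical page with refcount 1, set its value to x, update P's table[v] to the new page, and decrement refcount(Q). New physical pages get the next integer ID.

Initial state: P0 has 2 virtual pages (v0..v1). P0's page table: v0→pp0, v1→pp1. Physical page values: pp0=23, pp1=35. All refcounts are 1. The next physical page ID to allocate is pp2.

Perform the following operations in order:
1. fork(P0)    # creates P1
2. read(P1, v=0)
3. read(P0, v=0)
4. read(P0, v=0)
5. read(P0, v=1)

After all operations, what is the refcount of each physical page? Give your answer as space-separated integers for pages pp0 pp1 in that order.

Answer: 2 2

Derivation:
Op 1: fork(P0) -> P1. 2 ppages; refcounts: pp0:2 pp1:2
Op 2: read(P1, v0) -> 23. No state change.
Op 3: read(P0, v0) -> 23. No state change.
Op 4: read(P0, v0) -> 23. No state change.
Op 5: read(P0, v1) -> 35. No state change.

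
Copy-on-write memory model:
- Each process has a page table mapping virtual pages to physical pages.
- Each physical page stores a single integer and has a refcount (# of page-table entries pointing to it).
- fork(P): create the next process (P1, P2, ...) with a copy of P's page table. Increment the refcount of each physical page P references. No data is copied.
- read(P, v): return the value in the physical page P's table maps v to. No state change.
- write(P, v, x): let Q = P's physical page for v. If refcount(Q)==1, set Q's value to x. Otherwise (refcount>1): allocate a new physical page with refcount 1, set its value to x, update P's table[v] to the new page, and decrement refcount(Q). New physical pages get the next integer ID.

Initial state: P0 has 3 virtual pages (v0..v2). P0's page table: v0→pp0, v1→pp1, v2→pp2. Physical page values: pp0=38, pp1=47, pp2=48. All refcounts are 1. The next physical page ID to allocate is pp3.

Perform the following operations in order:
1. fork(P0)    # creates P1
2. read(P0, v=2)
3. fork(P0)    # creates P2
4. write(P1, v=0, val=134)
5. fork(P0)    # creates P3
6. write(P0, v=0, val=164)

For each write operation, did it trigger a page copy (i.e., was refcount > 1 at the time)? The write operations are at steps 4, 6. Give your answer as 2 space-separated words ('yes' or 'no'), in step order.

Op 1: fork(P0) -> P1. 3 ppages; refcounts: pp0:2 pp1:2 pp2:2
Op 2: read(P0, v2) -> 48. No state change.
Op 3: fork(P0) -> P2. 3 ppages; refcounts: pp0:3 pp1:3 pp2:3
Op 4: write(P1, v0, 134). refcount(pp0)=3>1 -> COPY to pp3. 4 ppages; refcounts: pp0:2 pp1:3 pp2:3 pp3:1
Op 5: fork(P0) -> P3. 4 ppages; refcounts: pp0:3 pp1:4 pp2:4 pp3:1
Op 6: write(P0, v0, 164). refcount(pp0)=3>1 -> COPY to pp4. 5 ppages; refcounts: pp0:2 pp1:4 pp2:4 pp3:1 pp4:1

yes yes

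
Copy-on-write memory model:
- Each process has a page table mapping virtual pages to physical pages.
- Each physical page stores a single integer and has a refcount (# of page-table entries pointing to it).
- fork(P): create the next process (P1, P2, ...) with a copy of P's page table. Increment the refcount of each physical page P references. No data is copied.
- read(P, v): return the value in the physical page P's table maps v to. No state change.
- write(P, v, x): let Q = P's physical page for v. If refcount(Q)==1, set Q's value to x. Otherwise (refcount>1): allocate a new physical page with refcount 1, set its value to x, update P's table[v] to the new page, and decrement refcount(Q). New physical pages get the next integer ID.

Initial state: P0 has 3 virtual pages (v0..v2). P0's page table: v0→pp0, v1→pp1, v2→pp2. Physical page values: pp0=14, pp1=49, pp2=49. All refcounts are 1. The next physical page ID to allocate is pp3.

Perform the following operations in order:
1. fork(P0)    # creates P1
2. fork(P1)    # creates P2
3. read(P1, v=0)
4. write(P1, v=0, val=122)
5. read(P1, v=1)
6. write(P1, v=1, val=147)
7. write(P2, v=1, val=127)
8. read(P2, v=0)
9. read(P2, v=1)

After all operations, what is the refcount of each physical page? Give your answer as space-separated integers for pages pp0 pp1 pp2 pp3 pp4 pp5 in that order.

Answer: 2 1 3 1 1 1

Derivation:
Op 1: fork(P0) -> P1. 3 ppages; refcounts: pp0:2 pp1:2 pp2:2
Op 2: fork(P1) -> P2. 3 ppages; refcounts: pp0:3 pp1:3 pp2:3
Op 3: read(P1, v0) -> 14. No state change.
Op 4: write(P1, v0, 122). refcount(pp0)=3>1 -> COPY to pp3. 4 ppages; refcounts: pp0:2 pp1:3 pp2:3 pp3:1
Op 5: read(P1, v1) -> 49. No state change.
Op 6: write(P1, v1, 147). refcount(pp1)=3>1 -> COPY to pp4. 5 ppages; refcounts: pp0:2 pp1:2 pp2:3 pp3:1 pp4:1
Op 7: write(P2, v1, 127). refcount(pp1)=2>1 -> COPY to pp5. 6 ppages; refcounts: pp0:2 pp1:1 pp2:3 pp3:1 pp4:1 pp5:1
Op 8: read(P2, v0) -> 14. No state change.
Op 9: read(P2, v1) -> 127. No state change.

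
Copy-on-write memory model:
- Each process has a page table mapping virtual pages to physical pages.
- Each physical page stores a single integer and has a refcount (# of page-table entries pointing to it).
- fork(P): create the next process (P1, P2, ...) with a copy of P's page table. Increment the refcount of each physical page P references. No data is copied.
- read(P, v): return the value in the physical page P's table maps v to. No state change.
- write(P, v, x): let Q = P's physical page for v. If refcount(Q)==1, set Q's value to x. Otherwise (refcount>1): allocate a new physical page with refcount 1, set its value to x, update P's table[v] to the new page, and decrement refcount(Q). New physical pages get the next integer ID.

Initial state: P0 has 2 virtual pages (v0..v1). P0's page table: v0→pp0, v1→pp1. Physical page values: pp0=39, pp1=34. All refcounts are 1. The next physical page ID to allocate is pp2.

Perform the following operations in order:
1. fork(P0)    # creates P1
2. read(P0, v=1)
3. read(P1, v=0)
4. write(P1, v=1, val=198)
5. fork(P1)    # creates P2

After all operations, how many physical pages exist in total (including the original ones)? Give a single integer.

Op 1: fork(P0) -> P1. 2 ppages; refcounts: pp0:2 pp1:2
Op 2: read(P0, v1) -> 34. No state change.
Op 3: read(P1, v0) -> 39. No state change.
Op 4: write(P1, v1, 198). refcount(pp1)=2>1 -> COPY to pp2. 3 ppages; refcounts: pp0:2 pp1:1 pp2:1
Op 5: fork(P1) -> P2. 3 ppages; refcounts: pp0:3 pp1:1 pp2:2

Answer: 3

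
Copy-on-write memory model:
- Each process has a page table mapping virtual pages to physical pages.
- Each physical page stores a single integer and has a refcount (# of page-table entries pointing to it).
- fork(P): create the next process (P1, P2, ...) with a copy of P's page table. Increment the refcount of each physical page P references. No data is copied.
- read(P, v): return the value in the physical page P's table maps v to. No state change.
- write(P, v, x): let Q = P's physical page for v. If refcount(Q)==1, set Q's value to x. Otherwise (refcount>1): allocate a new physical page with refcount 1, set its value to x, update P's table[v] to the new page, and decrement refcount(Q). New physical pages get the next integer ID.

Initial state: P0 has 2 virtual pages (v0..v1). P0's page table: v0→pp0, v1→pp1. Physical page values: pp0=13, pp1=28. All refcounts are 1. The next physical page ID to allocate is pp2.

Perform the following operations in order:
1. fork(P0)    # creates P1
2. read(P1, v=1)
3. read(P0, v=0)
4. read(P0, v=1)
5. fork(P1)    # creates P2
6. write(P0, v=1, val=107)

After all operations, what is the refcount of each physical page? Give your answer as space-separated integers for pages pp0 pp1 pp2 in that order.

Answer: 3 2 1

Derivation:
Op 1: fork(P0) -> P1. 2 ppages; refcounts: pp0:2 pp1:2
Op 2: read(P1, v1) -> 28. No state change.
Op 3: read(P0, v0) -> 13. No state change.
Op 4: read(P0, v1) -> 28. No state change.
Op 5: fork(P1) -> P2. 2 ppages; refcounts: pp0:3 pp1:3
Op 6: write(P0, v1, 107). refcount(pp1)=3>1 -> COPY to pp2. 3 ppages; refcounts: pp0:3 pp1:2 pp2:1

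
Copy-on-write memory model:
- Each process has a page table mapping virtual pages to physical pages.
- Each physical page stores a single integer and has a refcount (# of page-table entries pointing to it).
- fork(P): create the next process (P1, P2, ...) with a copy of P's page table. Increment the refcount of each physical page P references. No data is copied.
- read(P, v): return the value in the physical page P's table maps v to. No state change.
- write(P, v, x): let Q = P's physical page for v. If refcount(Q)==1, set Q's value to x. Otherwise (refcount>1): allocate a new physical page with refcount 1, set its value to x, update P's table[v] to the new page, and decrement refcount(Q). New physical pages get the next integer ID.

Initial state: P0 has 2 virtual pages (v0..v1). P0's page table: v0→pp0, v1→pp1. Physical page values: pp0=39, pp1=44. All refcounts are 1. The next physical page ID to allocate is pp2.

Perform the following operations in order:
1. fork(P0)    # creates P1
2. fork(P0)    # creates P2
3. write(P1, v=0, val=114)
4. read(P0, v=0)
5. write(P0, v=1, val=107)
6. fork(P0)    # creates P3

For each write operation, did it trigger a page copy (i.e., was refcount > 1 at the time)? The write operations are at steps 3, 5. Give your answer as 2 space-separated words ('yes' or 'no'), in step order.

Op 1: fork(P0) -> P1. 2 ppages; refcounts: pp0:2 pp1:2
Op 2: fork(P0) -> P2. 2 ppages; refcounts: pp0:3 pp1:3
Op 3: write(P1, v0, 114). refcount(pp0)=3>1 -> COPY to pp2. 3 ppages; refcounts: pp0:2 pp1:3 pp2:1
Op 4: read(P0, v0) -> 39. No state change.
Op 5: write(P0, v1, 107). refcount(pp1)=3>1 -> COPY to pp3. 4 ppages; refcounts: pp0:2 pp1:2 pp2:1 pp3:1
Op 6: fork(P0) -> P3. 4 ppages; refcounts: pp0:3 pp1:2 pp2:1 pp3:2

yes yes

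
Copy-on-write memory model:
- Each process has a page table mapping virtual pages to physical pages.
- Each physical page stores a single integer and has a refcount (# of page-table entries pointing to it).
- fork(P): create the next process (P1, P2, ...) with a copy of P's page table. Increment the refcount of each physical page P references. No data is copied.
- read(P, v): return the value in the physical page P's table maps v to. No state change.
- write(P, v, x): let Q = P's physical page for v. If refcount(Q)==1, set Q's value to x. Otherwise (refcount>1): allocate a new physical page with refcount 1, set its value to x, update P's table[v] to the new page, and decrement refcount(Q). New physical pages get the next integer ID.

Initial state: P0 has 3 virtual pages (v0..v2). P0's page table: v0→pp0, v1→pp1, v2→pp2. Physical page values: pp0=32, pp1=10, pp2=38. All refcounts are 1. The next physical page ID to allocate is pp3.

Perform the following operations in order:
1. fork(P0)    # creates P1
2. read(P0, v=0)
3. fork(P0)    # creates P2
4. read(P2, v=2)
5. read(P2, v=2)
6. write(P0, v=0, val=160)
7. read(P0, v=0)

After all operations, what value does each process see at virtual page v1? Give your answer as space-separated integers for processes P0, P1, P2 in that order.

Answer: 10 10 10

Derivation:
Op 1: fork(P0) -> P1. 3 ppages; refcounts: pp0:2 pp1:2 pp2:2
Op 2: read(P0, v0) -> 32. No state change.
Op 3: fork(P0) -> P2. 3 ppages; refcounts: pp0:3 pp1:3 pp2:3
Op 4: read(P2, v2) -> 38. No state change.
Op 5: read(P2, v2) -> 38. No state change.
Op 6: write(P0, v0, 160). refcount(pp0)=3>1 -> COPY to pp3. 4 ppages; refcounts: pp0:2 pp1:3 pp2:3 pp3:1
Op 7: read(P0, v0) -> 160. No state change.
P0: v1 -> pp1 = 10
P1: v1 -> pp1 = 10
P2: v1 -> pp1 = 10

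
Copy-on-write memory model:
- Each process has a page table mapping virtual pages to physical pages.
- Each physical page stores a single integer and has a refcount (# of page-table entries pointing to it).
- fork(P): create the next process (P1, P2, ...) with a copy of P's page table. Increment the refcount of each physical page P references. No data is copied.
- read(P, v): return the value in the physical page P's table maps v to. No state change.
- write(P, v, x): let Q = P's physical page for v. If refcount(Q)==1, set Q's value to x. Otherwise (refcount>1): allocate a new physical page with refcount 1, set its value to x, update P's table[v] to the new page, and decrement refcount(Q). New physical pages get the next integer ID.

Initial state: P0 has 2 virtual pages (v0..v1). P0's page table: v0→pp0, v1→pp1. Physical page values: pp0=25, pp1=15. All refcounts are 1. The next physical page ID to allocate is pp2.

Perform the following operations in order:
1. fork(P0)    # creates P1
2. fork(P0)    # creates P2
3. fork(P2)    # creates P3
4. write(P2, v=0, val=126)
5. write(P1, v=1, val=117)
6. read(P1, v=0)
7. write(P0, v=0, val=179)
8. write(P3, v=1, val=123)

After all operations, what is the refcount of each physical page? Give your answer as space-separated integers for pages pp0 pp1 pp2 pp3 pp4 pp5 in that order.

Op 1: fork(P0) -> P1. 2 ppages; refcounts: pp0:2 pp1:2
Op 2: fork(P0) -> P2. 2 ppages; refcounts: pp0:3 pp1:3
Op 3: fork(P2) -> P3. 2 ppages; refcounts: pp0:4 pp1:4
Op 4: write(P2, v0, 126). refcount(pp0)=4>1 -> COPY to pp2. 3 ppages; refcounts: pp0:3 pp1:4 pp2:1
Op 5: write(P1, v1, 117). refcount(pp1)=4>1 -> COPY to pp3. 4 ppages; refcounts: pp0:3 pp1:3 pp2:1 pp3:1
Op 6: read(P1, v0) -> 25. No state change.
Op 7: write(P0, v0, 179). refcount(pp0)=3>1 -> COPY to pp4. 5 ppages; refcounts: pp0:2 pp1:3 pp2:1 pp3:1 pp4:1
Op 8: write(P3, v1, 123). refcount(pp1)=3>1 -> COPY to pp5. 6 ppages; refcounts: pp0:2 pp1:2 pp2:1 pp3:1 pp4:1 pp5:1

Answer: 2 2 1 1 1 1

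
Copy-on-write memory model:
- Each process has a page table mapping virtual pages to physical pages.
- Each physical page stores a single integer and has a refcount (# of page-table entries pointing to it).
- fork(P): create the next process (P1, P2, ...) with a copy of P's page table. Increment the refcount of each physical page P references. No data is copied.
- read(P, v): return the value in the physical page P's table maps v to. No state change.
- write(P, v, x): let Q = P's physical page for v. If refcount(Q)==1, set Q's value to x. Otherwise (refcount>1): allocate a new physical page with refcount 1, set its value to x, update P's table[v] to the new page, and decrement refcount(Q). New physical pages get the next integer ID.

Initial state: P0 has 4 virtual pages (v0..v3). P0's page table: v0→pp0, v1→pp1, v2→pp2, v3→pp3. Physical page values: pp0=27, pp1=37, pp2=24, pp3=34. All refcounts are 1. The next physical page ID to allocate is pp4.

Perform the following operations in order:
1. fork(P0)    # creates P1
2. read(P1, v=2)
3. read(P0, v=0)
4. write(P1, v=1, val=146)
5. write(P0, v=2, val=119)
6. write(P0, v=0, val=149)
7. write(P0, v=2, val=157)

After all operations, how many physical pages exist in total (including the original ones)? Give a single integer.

Answer: 7

Derivation:
Op 1: fork(P0) -> P1. 4 ppages; refcounts: pp0:2 pp1:2 pp2:2 pp3:2
Op 2: read(P1, v2) -> 24. No state change.
Op 3: read(P0, v0) -> 27. No state change.
Op 4: write(P1, v1, 146). refcount(pp1)=2>1 -> COPY to pp4. 5 ppages; refcounts: pp0:2 pp1:1 pp2:2 pp3:2 pp4:1
Op 5: write(P0, v2, 119). refcount(pp2)=2>1 -> COPY to pp5. 6 ppages; refcounts: pp0:2 pp1:1 pp2:1 pp3:2 pp4:1 pp5:1
Op 6: write(P0, v0, 149). refcount(pp0)=2>1 -> COPY to pp6. 7 ppages; refcounts: pp0:1 pp1:1 pp2:1 pp3:2 pp4:1 pp5:1 pp6:1
Op 7: write(P0, v2, 157). refcount(pp5)=1 -> write in place. 7 ppages; refcounts: pp0:1 pp1:1 pp2:1 pp3:2 pp4:1 pp5:1 pp6:1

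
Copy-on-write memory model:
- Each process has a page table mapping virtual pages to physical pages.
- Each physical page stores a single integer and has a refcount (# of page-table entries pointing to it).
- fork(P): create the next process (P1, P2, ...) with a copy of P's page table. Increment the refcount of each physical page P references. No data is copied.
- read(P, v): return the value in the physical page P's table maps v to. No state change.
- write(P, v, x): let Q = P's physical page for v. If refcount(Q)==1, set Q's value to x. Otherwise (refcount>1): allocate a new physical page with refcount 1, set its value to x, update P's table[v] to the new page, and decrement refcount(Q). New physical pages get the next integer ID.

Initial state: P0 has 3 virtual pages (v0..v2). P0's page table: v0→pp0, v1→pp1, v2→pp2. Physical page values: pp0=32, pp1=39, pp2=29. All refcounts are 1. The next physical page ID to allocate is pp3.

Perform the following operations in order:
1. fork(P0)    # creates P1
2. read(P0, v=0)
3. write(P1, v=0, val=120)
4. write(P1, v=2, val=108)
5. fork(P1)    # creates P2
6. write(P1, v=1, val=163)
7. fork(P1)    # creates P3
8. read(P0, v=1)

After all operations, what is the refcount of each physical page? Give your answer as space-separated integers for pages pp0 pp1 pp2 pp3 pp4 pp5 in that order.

Answer: 1 2 1 3 3 2

Derivation:
Op 1: fork(P0) -> P1. 3 ppages; refcounts: pp0:2 pp1:2 pp2:2
Op 2: read(P0, v0) -> 32. No state change.
Op 3: write(P1, v0, 120). refcount(pp0)=2>1 -> COPY to pp3. 4 ppages; refcounts: pp0:1 pp1:2 pp2:2 pp3:1
Op 4: write(P1, v2, 108). refcount(pp2)=2>1 -> COPY to pp4. 5 ppages; refcounts: pp0:1 pp1:2 pp2:1 pp3:1 pp4:1
Op 5: fork(P1) -> P2. 5 ppages; refcounts: pp0:1 pp1:3 pp2:1 pp3:2 pp4:2
Op 6: write(P1, v1, 163). refcount(pp1)=3>1 -> COPY to pp5. 6 ppages; refcounts: pp0:1 pp1:2 pp2:1 pp3:2 pp4:2 pp5:1
Op 7: fork(P1) -> P3. 6 ppages; refcounts: pp0:1 pp1:2 pp2:1 pp3:3 pp4:3 pp5:2
Op 8: read(P0, v1) -> 39. No state change.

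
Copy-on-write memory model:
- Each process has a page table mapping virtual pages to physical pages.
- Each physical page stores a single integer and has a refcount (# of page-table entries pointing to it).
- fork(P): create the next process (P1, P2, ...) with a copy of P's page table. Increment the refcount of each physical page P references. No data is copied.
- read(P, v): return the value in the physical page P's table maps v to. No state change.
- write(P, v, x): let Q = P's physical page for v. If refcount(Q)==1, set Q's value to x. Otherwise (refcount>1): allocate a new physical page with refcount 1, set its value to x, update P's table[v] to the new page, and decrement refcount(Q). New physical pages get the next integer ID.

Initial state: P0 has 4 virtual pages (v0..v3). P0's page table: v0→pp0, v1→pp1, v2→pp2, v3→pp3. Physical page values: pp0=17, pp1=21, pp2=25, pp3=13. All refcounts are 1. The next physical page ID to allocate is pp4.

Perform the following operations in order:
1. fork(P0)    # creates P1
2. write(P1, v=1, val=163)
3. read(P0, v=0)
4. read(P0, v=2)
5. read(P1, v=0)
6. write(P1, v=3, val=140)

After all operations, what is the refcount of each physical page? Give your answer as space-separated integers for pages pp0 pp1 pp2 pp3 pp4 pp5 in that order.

Answer: 2 1 2 1 1 1

Derivation:
Op 1: fork(P0) -> P1. 4 ppages; refcounts: pp0:2 pp1:2 pp2:2 pp3:2
Op 2: write(P1, v1, 163). refcount(pp1)=2>1 -> COPY to pp4. 5 ppages; refcounts: pp0:2 pp1:1 pp2:2 pp3:2 pp4:1
Op 3: read(P0, v0) -> 17. No state change.
Op 4: read(P0, v2) -> 25. No state change.
Op 5: read(P1, v0) -> 17. No state change.
Op 6: write(P1, v3, 140). refcount(pp3)=2>1 -> COPY to pp5. 6 ppages; refcounts: pp0:2 pp1:1 pp2:2 pp3:1 pp4:1 pp5:1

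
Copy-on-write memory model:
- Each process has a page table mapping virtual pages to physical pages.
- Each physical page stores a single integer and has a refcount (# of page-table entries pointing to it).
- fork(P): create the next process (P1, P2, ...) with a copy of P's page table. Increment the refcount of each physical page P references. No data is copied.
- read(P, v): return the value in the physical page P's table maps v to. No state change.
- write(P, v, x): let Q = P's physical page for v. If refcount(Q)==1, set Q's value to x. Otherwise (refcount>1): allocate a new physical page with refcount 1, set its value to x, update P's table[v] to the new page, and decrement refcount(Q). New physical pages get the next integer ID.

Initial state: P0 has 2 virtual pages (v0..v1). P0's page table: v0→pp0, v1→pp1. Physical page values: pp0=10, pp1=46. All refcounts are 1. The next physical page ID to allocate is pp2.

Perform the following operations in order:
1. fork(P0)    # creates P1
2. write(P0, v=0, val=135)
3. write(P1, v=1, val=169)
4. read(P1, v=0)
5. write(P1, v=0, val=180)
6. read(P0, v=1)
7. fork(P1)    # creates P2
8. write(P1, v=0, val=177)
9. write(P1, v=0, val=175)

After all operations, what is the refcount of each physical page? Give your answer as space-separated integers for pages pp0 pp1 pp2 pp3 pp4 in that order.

Op 1: fork(P0) -> P1. 2 ppages; refcounts: pp0:2 pp1:2
Op 2: write(P0, v0, 135). refcount(pp0)=2>1 -> COPY to pp2. 3 ppages; refcounts: pp0:1 pp1:2 pp2:1
Op 3: write(P1, v1, 169). refcount(pp1)=2>1 -> COPY to pp3. 4 ppages; refcounts: pp0:1 pp1:1 pp2:1 pp3:1
Op 4: read(P1, v0) -> 10. No state change.
Op 5: write(P1, v0, 180). refcount(pp0)=1 -> write in place. 4 ppages; refcounts: pp0:1 pp1:1 pp2:1 pp3:1
Op 6: read(P0, v1) -> 46. No state change.
Op 7: fork(P1) -> P2. 4 ppages; refcounts: pp0:2 pp1:1 pp2:1 pp3:2
Op 8: write(P1, v0, 177). refcount(pp0)=2>1 -> COPY to pp4. 5 ppages; refcounts: pp0:1 pp1:1 pp2:1 pp3:2 pp4:1
Op 9: write(P1, v0, 175). refcount(pp4)=1 -> write in place. 5 ppages; refcounts: pp0:1 pp1:1 pp2:1 pp3:2 pp4:1

Answer: 1 1 1 2 1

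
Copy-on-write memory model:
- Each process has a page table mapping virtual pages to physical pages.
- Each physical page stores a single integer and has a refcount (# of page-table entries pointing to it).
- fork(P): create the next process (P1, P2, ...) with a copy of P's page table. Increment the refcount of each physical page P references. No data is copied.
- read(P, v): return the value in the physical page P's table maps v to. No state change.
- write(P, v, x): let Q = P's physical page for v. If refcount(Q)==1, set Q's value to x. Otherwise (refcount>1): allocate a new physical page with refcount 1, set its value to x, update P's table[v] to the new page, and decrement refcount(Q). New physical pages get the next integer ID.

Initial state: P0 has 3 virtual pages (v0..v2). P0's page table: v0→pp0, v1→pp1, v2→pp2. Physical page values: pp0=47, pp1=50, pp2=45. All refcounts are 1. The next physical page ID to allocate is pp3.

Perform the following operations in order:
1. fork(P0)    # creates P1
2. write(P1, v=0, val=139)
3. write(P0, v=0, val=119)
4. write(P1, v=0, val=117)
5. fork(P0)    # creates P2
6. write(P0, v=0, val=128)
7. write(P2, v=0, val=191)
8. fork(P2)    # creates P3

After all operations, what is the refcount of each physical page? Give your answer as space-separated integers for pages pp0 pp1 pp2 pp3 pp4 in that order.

Answer: 2 4 4 1 1

Derivation:
Op 1: fork(P0) -> P1. 3 ppages; refcounts: pp0:2 pp1:2 pp2:2
Op 2: write(P1, v0, 139). refcount(pp0)=2>1 -> COPY to pp3. 4 ppages; refcounts: pp0:1 pp1:2 pp2:2 pp3:1
Op 3: write(P0, v0, 119). refcount(pp0)=1 -> write in place. 4 ppages; refcounts: pp0:1 pp1:2 pp2:2 pp3:1
Op 4: write(P1, v0, 117). refcount(pp3)=1 -> write in place. 4 ppages; refcounts: pp0:1 pp1:2 pp2:2 pp3:1
Op 5: fork(P0) -> P2. 4 ppages; refcounts: pp0:2 pp1:3 pp2:3 pp3:1
Op 6: write(P0, v0, 128). refcount(pp0)=2>1 -> COPY to pp4. 5 ppages; refcounts: pp0:1 pp1:3 pp2:3 pp3:1 pp4:1
Op 7: write(P2, v0, 191). refcount(pp0)=1 -> write in place. 5 ppages; refcounts: pp0:1 pp1:3 pp2:3 pp3:1 pp4:1
Op 8: fork(P2) -> P3. 5 ppages; refcounts: pp0:2 pp1:4 pp2:4 pp3:1 pp4:1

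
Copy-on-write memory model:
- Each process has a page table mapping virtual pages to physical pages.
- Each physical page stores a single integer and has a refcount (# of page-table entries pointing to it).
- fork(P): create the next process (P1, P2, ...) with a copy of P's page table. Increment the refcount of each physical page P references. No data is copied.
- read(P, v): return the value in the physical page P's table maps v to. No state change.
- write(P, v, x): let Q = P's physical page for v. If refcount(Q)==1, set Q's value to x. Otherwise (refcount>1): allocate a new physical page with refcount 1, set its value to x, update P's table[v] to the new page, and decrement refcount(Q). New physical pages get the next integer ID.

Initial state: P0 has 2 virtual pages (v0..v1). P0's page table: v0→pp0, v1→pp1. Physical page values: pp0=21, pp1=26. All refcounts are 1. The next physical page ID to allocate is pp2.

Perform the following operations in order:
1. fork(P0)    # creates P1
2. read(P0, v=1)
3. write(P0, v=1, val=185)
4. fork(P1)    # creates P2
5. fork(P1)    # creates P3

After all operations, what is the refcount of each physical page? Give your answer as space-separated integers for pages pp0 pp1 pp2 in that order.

Answer: 4 3 1

Derivation:
Op 1: fork(P0) -> P1. 2 ppages; refcounts: pp0:2 pp1:2
Op 2: read(P0, v1) -> 26. No state change.
Op 3: write(P0, v1, 185). refcount(pp1)=2>1 -> COPY to pp2. 3 ppages; refcounts: pp0:2 pp1:1 pp2:1
Op 4: fork(P1) -> P2. 3 ppages; refcounts: pp0:3 pp1:2 pp2:1
Op 5: fork(P1) -> P3. 3 ppages; refcounts: pp0:4 pp1:3 pp2:1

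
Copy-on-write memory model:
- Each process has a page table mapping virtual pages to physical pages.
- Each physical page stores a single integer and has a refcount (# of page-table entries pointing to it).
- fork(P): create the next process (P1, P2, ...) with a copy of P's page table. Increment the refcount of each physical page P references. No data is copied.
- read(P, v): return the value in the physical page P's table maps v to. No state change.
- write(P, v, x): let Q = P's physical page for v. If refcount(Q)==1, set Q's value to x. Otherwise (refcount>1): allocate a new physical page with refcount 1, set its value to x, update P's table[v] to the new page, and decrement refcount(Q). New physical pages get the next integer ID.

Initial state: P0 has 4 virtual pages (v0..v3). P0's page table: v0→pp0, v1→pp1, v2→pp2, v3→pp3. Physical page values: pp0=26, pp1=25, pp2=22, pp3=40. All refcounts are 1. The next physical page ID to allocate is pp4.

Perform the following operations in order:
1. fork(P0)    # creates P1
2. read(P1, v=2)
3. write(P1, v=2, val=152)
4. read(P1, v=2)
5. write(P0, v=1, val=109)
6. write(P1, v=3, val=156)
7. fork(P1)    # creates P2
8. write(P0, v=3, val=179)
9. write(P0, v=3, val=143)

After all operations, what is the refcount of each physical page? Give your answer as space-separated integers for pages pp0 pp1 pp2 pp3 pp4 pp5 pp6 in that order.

Answer: 3 2 1 1 2 1 2

Derivation:
Op 1: fork(P0) -> P1. 4 ppages; refcounts: pp0:2 pp1:2 pp2:2 pp3:2
Op 2: read(P1, v2) -> 22. No state change.
Op 3: write(P1, v2, 152). refcount(pp2)=2>1 -> COPY to pp4. 5 ppages; refcounts: pp0:2 pp1:2 pp2:1 pp3:2 pp4:1
Op 4: read(P1, v2) -> 152. No state change.
Op 5: write(P0, v1, 109). refcount(pp1)=2>1 -> COPY to pp5. 6 ppages; refcounts: pp0:2 pp1:1 pp2:1 pp3:2 pp4:1 pp5:1
Op 6: write(P1, v3, 156). refcount(pp3)=2>1 -> COPY to pp6. 7 ppages; refcounts: pp0:2 pp1:1 pp2:1 pp3:1 pp4:1 pp5:1 pp6:1
Op 7: fork(P1) -> P2. 7 ppages; refcounts: pp0:3 pp1:2 pp2:1 pp3:1 pp4:2 pp5:1 pp6:2
Op 8: write(P0, v3, 179). refcount(pp3)=1 -> write in place. 7 ppages; refcounts: pp0:3 pp1:2 pp2:1 pp3:1 pp4:2 pp5:1 pp6:2
Op 9: write(P0, v3, 143). refcount(pp3)=1 -> write in place. 7 ppages; refcounts: pp0:3 pp1:2 pp2:1 pp3:1 pp4:2 pp5:1 pp6:2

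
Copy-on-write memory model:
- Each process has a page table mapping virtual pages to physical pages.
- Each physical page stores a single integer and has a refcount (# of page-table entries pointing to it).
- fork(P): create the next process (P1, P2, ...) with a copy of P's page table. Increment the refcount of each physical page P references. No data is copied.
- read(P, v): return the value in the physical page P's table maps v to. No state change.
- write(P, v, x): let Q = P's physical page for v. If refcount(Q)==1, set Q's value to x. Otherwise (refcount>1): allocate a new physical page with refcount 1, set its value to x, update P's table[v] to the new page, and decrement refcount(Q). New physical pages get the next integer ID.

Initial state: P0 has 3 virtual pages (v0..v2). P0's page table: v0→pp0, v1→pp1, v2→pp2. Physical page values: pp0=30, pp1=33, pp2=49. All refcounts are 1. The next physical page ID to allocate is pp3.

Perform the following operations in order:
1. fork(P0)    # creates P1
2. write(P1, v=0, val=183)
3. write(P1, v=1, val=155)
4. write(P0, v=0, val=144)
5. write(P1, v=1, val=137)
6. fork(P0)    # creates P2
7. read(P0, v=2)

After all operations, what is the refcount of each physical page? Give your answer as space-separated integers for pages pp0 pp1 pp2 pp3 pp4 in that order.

Answer: 2 2 3 1 1

Derivation:
Op 1: fork(P0) -> P1. 3 ppages; refcounts: pp0:2 pp1:2 pp2:2
Op 2: write(P1, v0, 183). refcount(pp0)=2>1 -> COPY to pp3. 4 ppages; refcounts: pp0:1 pp1:2 pp2:2 pp3:1
Op 3: write(P1, v1, 155). refcount(pp1)=2>1 -> COPY to pp4. 5 ppages; refcounts: pp0:1 pp1:1 pp2:2 pp3:1 pp4:1
Op 4: write(P0, v0, 144). refcount(pp0)=1 -> write in place. 5 ppages; refcounts: pp0:1 pp1:1 pp2:2 pp3:1 pp4:1
Op 5: write(P1, v1, 137). refcount(pp4)=1 -> write in place. 5 ppages; refcounts: pp0:1 pp1:1 pp2:2 pp3:1 pp4:1
Op 6: fork(P0) -> P2. 5 ppages; refcounts: pp0:2 pp1:2 pp2:3 pp3:1 pp4:1
Op 7: read(P0, v2) -> 49. No state change.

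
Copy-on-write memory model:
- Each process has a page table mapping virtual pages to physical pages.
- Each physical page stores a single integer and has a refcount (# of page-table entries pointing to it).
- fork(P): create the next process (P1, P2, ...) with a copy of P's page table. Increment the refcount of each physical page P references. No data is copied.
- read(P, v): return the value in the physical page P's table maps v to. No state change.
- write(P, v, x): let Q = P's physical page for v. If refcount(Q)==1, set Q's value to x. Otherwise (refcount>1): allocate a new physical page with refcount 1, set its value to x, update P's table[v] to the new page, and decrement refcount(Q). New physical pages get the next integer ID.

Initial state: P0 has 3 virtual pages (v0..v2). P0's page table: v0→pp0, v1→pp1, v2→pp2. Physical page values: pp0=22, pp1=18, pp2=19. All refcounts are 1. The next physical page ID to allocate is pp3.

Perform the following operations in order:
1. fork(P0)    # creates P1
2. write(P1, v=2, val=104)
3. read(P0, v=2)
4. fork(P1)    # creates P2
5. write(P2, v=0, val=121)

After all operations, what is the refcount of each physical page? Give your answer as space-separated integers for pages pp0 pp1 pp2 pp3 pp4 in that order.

Op 1: fork(P0) -> P1. 3 ppages; refcounts: pp0:2 pp1:2 pp2:2
Op 2: write(P1, v2, 104). refcount(pp2)=2>1 -> COPY to pp3. 4 ppages; refcounts: pp0:2 pp1:2 pp2:1 pp3:1
Op 3: read(P0, v2) -> 19. No state change.
Op 4: fork(P1) -> P2. 4 ppages; refcounts: pp0:3 pp1:3 pp2:1 pp3:2
Op 5: write(P2, v0, 121). refcount(pp0)=3>1 -> COPY to pp4. 5 ppages; refcounts: pp0:2 pp1:3 pp2:1 pp3:2 pp4:1

Answer: 2 3 1 2 1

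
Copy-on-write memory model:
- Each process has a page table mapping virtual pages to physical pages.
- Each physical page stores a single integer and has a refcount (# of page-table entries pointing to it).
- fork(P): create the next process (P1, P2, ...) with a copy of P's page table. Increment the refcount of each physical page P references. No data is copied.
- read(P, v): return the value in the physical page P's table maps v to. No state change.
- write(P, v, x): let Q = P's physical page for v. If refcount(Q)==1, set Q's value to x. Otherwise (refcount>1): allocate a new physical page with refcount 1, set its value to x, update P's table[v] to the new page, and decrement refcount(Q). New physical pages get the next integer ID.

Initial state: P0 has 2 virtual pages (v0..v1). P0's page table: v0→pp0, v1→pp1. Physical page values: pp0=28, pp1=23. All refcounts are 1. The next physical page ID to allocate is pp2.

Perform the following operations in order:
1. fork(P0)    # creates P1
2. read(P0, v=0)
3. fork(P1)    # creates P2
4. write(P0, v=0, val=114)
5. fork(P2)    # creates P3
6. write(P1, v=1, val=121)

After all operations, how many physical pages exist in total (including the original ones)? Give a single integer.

Answer: 4

Derivation:
Op 1: fork(P0) -> P1. 2 ppages; refcounts: pp0:2 pp1:2
Op 2: read(P0, v0) -> 28. No state change.
Op 3: fork(P1) -> P2. 2 ppages; refcounts: pp0:3 pp1:3
Op 4: write(P0, v0, 114). refcount(pp0)=3>1 -> COPY to pp2. 3 ppages; refcounts: pp0:2 pp1:3 pp2:1
Op 5: fork(P2) -> P3. 3 ppages; refcounts: pp0:3 pp1:4 pp2:1
Op 6: write(P1, v1, 121). refcount(pp1)=4>1 -> COPY to pp3. 4 ppages; refcounts: pp0:3 pp1:3 pp2:1 pp3:1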